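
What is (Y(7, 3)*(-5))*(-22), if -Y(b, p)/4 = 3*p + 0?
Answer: -3960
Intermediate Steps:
Y(b, p) = -12*p (Y(b, p) = -4*(3*p + 0) = -12*p)
(Y(7, 3)*(-5))*(-22) = (-12*3*(-5))*(-22) = -36*(-5)*(-22) = 180*(-22) = -3960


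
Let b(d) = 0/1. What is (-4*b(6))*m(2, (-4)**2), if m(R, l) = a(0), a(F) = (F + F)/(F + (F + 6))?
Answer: 0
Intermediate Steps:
a(F) = 2*F/(6 + 2*F) (a(F) = (2*F)/(F + (6 + F)) = (2*F)/(6 + 2*F) = 2*F/(6 + 2*F))
m(R, l) = 0 (m(R, l) = 0/(3 + 0) = 0/3 = 0*(1/3) = 0)
b(d) = 0 (b(d) = 0*1 = 0)
(-4*b(6))*m(2, (-4)**2) = -4*0*0 = 0*0 = 0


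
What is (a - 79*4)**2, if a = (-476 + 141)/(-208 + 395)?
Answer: 3531568329/34969 ≈ 1.0099e+5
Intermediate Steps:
a = -335/187 ≈ -1.7914
(a - 79*4)**2 = (-335/187 - 79*4)**2 = (-335/187 - 316)**2 = (-59427/187)**2 = 3531568329/34969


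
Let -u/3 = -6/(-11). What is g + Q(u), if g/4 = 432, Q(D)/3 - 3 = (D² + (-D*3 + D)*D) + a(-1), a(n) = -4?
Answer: 207753/121 ≈ 1717.0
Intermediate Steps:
u = -18/11 (u = -(-18)/(-11) = -(-18)*(-1)/11 = -3*6/11 = -18/11 ≈ -1.6364)
Q(D) = -3 - 3*D² (Q(D) = 9 + 3*((D² + (-D*3 + D)*D) - 4) = 9 + 3*((D² + (-3*D + D)*D) - 4) = 9 + 3*((D² + (-2*D)*D) - 4) = 9 + 3*((D² - 2*D²) - 4) = 9 + 3*(-D² - 4) = 9 + 3*(-4 - D²) = 9 + (-12 - 3*D²) = -3 - 3*D²)
g = 1728 (g = 4*432 = 1728)
g + Q(u) = 1728 + (-3 - 3*(-18/11)²) = 1728 + (-3 - 3*324/121) = 1728 + (-3 - 972/121) = 1728 - 1335/121 = 207753/121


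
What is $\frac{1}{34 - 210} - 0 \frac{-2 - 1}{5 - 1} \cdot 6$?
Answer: $- \frac{1}{176} \approx -0.0056818$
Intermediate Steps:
$\frac{1}{34 - 210} - 0 \frac{-2 - 1}{5 - 1} \cdot 6 = \frac{1}{-176} - 0 \left(- \frac{3}{4}\right) 6 = - \frac{1}{176} - 0 \left(\left(-3\right) \frac{1}{4}\right) 6 = - \frac{1}{176} - 0 \left(- \frac{3}{4}\right) 6 = - \frac{1}{176} - 0 \cdot 6 = - \frac{1}{176} - 0 = - \frac{1}{176} + 0 = - \frac{1}{176}$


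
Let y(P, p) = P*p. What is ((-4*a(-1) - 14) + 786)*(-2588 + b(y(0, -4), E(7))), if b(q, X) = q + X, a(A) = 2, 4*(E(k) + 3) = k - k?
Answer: -1979524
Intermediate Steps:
E(k) = -3 (E(k) = -3 + (k - k)/4 = -3 + (¼)*0 = -3 + 0 = -3)
b(q, X) = X + q
((-4*a(-1) - 14) + 786)*(-2588 + b(y(0, -4), E(7))) = ((-4*2 - 14) + 786)*(-2588 + (-3 + 0*(-4))) = ((-8 - 14) + 786)*(-2588 + (-3 + 0)) = (-22 + 786)*(-2588 - 3) = 764*(-2591) = -1979524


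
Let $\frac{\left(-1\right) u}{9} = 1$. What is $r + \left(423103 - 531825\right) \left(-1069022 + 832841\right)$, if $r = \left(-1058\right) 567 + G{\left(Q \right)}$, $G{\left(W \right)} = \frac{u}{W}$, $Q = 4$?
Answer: $\frac{102709883175}{4} \approx 2.5677 \cdot 10^{10}$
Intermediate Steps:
$u = -9$ ($u = \left(-9\right) 1 = -9$)
$G{\left(W \right)} = - \frac{9}{W}$
$r = - \frac{2399553}{4}$ ($r = \left(-1058\right) 567 - \frac{9}{4} = -599886 - \frac{9}{4} = - \frac{2399553}{4} \approx -5.9989 \cdot 10^{5}$)
$r + \left(423103 - 531825\right) \left(-1069022 + 832841\right) = - \frac{2399553}{4} + \left(423103 - 531825\right) \left(-1069022 + 832841\right) = - \frac{2399553}{4} - -25678070682 = - \frac{2399553}{4} + 25678070682 = \frac{102709883175}{4}$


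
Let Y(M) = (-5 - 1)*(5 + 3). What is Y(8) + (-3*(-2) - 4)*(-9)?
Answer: -66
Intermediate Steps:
Y(M) = -48 (Y(M) = -6*8 = -48)
Y(8) + (-3*(-2) - 4)*(-9) = -48 + (-3*(-2) - 4)*(-9) = -48 + (6 - 4)*(-9) = -48 + 2*(-9) = -48 - 18 = -66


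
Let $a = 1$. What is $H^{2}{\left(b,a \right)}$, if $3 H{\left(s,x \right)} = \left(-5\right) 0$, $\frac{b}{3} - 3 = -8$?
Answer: $0$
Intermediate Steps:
$b = -15$ ($b = 9 + 3 \left(-8\right) = 9 - 24 = -15$)
$H{\left(s,x \right)} = 0$ ($H{\left(s,x \right)} = \frac{\left(-5\right) 0}{3} = \frac{1}{3} \cdot 0 = 0$)
$H^{2}{\left(b,a \right)} = 0^{2} = 0$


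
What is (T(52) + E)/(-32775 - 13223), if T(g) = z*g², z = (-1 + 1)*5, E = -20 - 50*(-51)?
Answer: -1265/22999 ≈ -0.055002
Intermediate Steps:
E = 2530 (E = -20 + 2550 = 2530)
z = 0 (z = 0*5 = 0)
T(g) = 0 (T(g) = 0*g² = 0)
(T(52) + E)/(-32775 - 13223) = (0 + 2530)/(-32775 - 13223) = 2530/(-45998) = 2530*(-1/45998) = -1265/22999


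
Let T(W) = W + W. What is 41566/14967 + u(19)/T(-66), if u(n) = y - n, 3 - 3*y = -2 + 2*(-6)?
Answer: 157952/54879 ≈ 2.8782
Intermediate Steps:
T(W) = 2*W
y = 17/3 (y = 1 - (-2 + 2*(-6))/3 = 1 - (-2 - 12)/3 = 1 - ⅓*(-14) = 1 + 14/3 = 17/3 ≈ 5.6667)
u(n) = 17/3 - n
41566/14967 + u(19)/T(-66) = 41566/14967 + (17/3 - 1*19)/((2*(-66))) = 41566*(1/14967) + (17/3 - 19)/(-132) = 41566/14967 - 40/3*(-1/132) = 41566/14967 + 10/99 = 157952/54879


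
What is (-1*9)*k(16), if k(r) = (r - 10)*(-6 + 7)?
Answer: -54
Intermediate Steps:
k(r) = -10 + r (k(r) = (-10 + r)*1 = -10 + r)
(-1*9)*k(16) = (-1*9)*(-10 + 16) = -9*6 = -54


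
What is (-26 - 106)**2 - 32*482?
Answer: 2000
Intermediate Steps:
(-26 - 106)**2 - 32*482 = (-132)**2 - 1*15424 = 17424 - 15424 = 2000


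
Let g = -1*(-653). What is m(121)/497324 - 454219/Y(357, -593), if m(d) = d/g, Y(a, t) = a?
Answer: -147508788458071/115936668204 ≈ -1272.3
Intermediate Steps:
g = 653
m(d) = d/653
m(121)/497324 - 454219/Y(357, -593) = ((1/653)*121)/497324 - 454219/357 = (121/653)*(1/497324) - 454219*1/357 = 121/324752572 - 454219/357 = -147508788458071/115936668204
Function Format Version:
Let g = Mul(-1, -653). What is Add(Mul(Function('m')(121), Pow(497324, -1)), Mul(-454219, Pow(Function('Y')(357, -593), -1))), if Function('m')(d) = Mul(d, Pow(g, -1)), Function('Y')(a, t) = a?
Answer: Rational(-147508788458071, 115936668204) ≈ -1272.3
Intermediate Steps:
g = 653
Function('m')(d) = Mul(Rational(1, 653), d) (Function('m')(d) = Mul(d, Pow(653, -1)) = Mul(d, Rational(1, 653)) = Mul(Rational(1, 653), d))
Add(Mul(Function('m')(121), Pow(497324, -1)), Mul(-454219, Pow(Function('Y')(357, -593), -1))) = Add(Mul(Mul(Rational(1, 653), 121), Pow(497324, -1)), Mul(-454219, Pow(357, -1))) = Add(Mul(Rational(121, 653), Rational(1, 497324)), Mul(-454219, Rational(1, 357))) = Add(Rational(121, 324752572), Rational(-454219, 357)) = Rational(-147508788458071, 115936668204)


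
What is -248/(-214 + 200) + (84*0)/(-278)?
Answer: 124/7 ≈ 17.714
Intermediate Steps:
-248/(-214 + 200) + (84*0)/(-278) = -248/(-14) + 0*(-1/278) = -248*(-1/14) + 0 = 124/7 + 0 = 124/7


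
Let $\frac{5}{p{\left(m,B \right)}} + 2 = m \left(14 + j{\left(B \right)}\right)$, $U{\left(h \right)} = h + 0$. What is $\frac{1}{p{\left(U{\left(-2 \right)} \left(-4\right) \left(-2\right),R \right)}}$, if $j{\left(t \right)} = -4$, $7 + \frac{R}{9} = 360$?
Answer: $- \frac{162}{5} \approx -32.4$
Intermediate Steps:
$U{\left(h \right)} = h$
$R = 3177$ ($R = -63 + 9 \cdot 360 = -63 + 3240 = 3177$)
$p{\left(m,B \right)} = \frac{5}{-2 + 10 m}$ ($p{\left(m,B \right)} = \frac{5}{-2 + m \left(14 - 4\right)} = \frac{5}{-2 + m 10} = \frac{5}{-2 + 10 m}$)
$\frac{1}{p{\left(U{\left(-2 \right)} \left(-4\right) \left(-2\right),R \right)}} = \frac{1}{\frac{5}{2} \frac{1}{-1 + 5 \left(-2\right) \left(-4\right) \left(-2\right)}} = \frac{1}{\frac{5}{2} \frac{1}{-1 + 5 \cdot 8 \left(-2\right)}} = \frac{1}{\frac{5}{2} \frac{1}{-1 + 5 \left(-16\right)}} = \frac{1}{\frac{5}{2} \frac{1}{-1 - 80}} = \frac{1}{\frac{5}{2} \frac{1}{-81}} = \frac{1}{\frac{5}{2} \left(- \frac{1}{81}\right)} = \frac{1}{- \frac{5}{162}} = - \frac{162}{5}$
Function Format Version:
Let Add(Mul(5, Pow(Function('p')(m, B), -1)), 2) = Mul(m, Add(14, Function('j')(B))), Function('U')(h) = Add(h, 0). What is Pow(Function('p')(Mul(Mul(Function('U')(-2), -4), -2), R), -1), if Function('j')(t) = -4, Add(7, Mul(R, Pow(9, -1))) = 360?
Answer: Rational(-162, 5) ≈ -32.400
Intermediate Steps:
Function('U')(h) = h
R = 3177 (R = Add(-63, Mul(9, 360)) = Add(-63, 3240) = 3177)
Function('p')(m, B) = Mul(5, Pow(Add(-2, Mul(10, m)), -1)) (Function('p')(m, B) = Mul(5, Pow(Add(-2, Mul(m, Add(14, -4))), -1)) = Mul(5, Pow(Add(-2, Mul(m, 10)), -1)) = Mul(5, Pow(Add(-2, Mul(10, m)), -1)))
Pow(Function('p')(Mul(Mul(Function('U')(-2), -4), -2), R), -1) = Pow(Mul(Rational(5, 2), Pow(Add(-1, Mul(5, Mul(Mul(-2, -4), -2))), -1)), -1) = Pow(Mul(Rational(5, 2), Pow(Add(-1, Mul(5, Mul(8, -2))), -1)), -1) = Pow(Mul(Rational(5, 2), Pow(Add(-1, Mul(5, -16)), -1)), -1) = Pow(Mul(Rational(5, 2), Pow(Add(-1, -80), -1)), -1) = Pow(Mul(Rational(5, 2), Pow(-81, -1)), -1) = Pow(Mul(Rational(5, 2), Rational(-1, 81)), -1) = Pow(Rational(-5, 162), -1) = Rational(-162, 5)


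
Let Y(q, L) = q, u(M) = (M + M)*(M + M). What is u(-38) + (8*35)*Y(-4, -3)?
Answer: 4656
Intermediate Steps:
u(M) = 4*M**2 (u(M) = (2*M)*(2*M) = 4*M**2)
u(-38) + (8*35)*Y(-4, -3) = 4*(-38)**2 + (8*35)*(-4) = 4*1444 + 280*(-4) = 5776 - 1120 = 4656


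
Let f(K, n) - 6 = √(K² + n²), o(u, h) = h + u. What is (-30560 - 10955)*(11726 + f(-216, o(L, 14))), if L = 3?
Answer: -487053980 - 41515*√46945 ≈ -4.9605e+8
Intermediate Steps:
f(K, n) = 6 + √(K² + n²)
(-30560 - 10955)*(11726 + f(-216, o(L, 14))) = (-30560 - 10955)*(11726 + (6 + √((-216)² + (14 + 3)²))) = -41515*(11726 + (6 + √(46656 + 17²))) = -41515*(11726 + (6 + √(46656 + 289))) = -41515*(11726 + (6 + √46945)) = -41515*(11732 + √46945) = -487053980 - 41515*√46945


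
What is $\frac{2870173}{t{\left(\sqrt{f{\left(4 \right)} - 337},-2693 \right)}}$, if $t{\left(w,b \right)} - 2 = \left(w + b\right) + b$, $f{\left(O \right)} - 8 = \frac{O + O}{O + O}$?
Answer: $- \frac{1931626429}{3623473} - \frac{2870173 i \sqrt{82}}{14493892} \approx -533.09 - 1.7932 i$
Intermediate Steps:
$f{\left(O \right)} = 9$ ($f{\left(O \right)} = 8 + \frac{O + O}{O + O} = 8 + \frac{2 O}{2 O} = 8 + 2 O \frac{1}{2 O} = 8 + 1 = 9$)
$t{\left(w,b \right)} = 2 + w + 2 b$ ($t{\left(w,b \right)} = 2 + \left(\left(w + b\right) + b\right) = 2 + \left(\left(b + w\right) + b\right) = 2 + \left(w + 2 b\right) = 2 + w + 2 b$)
$\frac{2870173}{t{\left(\sqrt{f{\left(4 \right)} - 337},-2693 \right)}} = \frac{2870173}{2 + \sqrt{9 - 337} + 2 \left(-2693\right)} = \frac{2870173}{2 + \sqrt{-328} - 5386} = \frac{2870173}{2 + 2 i \sqrt{82} - 5386} = \frac{2870173}{-5384 + 2 i \sqrt{82}}$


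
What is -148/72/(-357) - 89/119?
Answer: -4769/6426 ≈ -0.74214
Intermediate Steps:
-148/72/(-357) - 89/119 = -148*1/72*(-1/357) - 89*1/119 = -37/18*(-1/357) - 89/119 = 37/6426 - 89/119 = -4769/6426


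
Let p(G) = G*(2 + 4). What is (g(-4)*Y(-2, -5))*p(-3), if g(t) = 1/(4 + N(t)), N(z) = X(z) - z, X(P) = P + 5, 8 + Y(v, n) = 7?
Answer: 2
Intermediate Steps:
Y(v, n) = -1 (Y(v, n) = -8 + 7 = -1)
X(P) = 5 + P
N(z) = 5 (N(z) = (5 + z) - z = 5)
p(G) = 6*G (p(G) = G*6 = 6*G)
g(t) = 1/9 (g(t) = 1/(4 + 5) = 1/9)
(g(-4)*Y(-2, -5))*p(-3) = ((1/9)*(-1))*(6*(-3)) = -1/9*(-18) = 2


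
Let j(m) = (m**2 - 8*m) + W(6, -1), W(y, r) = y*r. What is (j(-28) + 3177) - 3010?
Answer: 1169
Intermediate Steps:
W(y, r) = r*y
j(m) = -6 + m**2 - 8*m (j(m) = (m**2 - 8*m) - 1*6 = (m**2 - 8*m) - 6 = -6 + m**2 - 8*m)
(j(-28) + 3177) - 3010 = ((-6 + (-28)**2 - 8*(-28)) + 3177) - 3010 = ((-6 + 784 + 224) + 3177) - 3010 = (1002 + 3177) - 3010 = 4179 - 3010 = 1169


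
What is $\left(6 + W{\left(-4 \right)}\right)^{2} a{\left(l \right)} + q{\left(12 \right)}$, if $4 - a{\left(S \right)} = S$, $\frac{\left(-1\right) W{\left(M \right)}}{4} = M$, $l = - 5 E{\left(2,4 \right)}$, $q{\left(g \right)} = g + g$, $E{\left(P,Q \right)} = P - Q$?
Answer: $-2880$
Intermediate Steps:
$q{\left(g \right)} = 2 g$
$l = 10$ ($l = - 5 \left(2 - 4\right) = \left(-5\right) \left(-2\right) = 10$)
$W{\left(M \right)} = - 4 M$
$a{\left(S \right)} = 4 - S$
$\left(6 + W{\left(-4 \right)}\right)^{2} a{\left(l \right)} + q{\left(12 \right)} = \left(6 - -16\right)^{2} \left(4 - 10\right) + 2 \cdot 12 = \left(6 + 16\right)^{2} \left(4 - 10\right) + 24 = 22^{2} \left(-6\right) + 24 = 484 \left(-6\right) + 24 = -2904 + 24 = -2880$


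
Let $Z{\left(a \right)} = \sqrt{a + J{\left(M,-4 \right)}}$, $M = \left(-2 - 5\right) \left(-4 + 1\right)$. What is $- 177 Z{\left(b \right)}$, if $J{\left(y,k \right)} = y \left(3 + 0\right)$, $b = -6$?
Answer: $- 177 \sqrt{57} \approx -1336.3$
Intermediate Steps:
$M = 21$ ($M = \left(-7\right) \left(-3\right) = 21$)
$J{\left(y,k \right)} = 3 y$ ($J{\left(y,k \right)} = y 3 = 3 y$)
$Z{\left(a \right)} = \sqrt{63 + a}$ ($Z{\left(a \right)} = \sqrt{a + 3 \cdot 21} = \sqrt{a + 63} = \sqrt{63 + a}$)
$- 177 Z{\left(b \right)} = - 177 \sqrt{63 - 6} = - 177 \sqrt{57}$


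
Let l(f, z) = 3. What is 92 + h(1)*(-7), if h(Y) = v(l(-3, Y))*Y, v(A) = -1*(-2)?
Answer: 78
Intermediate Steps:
v(A) = 2
h(Y) = 2*Y
92 + h(1)*(-7) = 92 + (2*1)*(-7) = 92 + 2*(-7) = 92 - 14 = 78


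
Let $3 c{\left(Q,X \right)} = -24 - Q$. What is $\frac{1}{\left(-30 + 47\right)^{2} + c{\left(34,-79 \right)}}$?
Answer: $\frac{3}{809} \approx 0.0037083$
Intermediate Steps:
$c{\left(Q,X \right)} = -8 - \frac{Q}{3}$ ($c{\left(Q,X \right)} = \frac{-24 - Q}{3} = -8 - \frac{Q}{3}$)
$\frac{1}{\left(-30 + 47\right)^{2} + c{\left(34,-79 \right)}} = \frac{1}{\left(-30 + 47\right)^{2} - \frac{58}{3}} = \frac{1}{17^{2} - \frac{58}{3}} = \frac{1}{289 - \frac{58}{3}} = \frac{1}{\frac{809}{3}} = \frac{3}{809}$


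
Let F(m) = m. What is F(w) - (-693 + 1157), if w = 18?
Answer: -446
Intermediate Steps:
F(w) - (-693 + 1157) = 18 - (-693 + 1157) = 18 - 1*464 = 18 - 464 = -446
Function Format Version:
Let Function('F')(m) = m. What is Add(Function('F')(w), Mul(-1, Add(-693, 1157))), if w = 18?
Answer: -446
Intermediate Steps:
Add(Function('F')(w), Mul(-1, Add(-693, 1157))) = Add(18, Mul(-1, Add(-693, 1157))) = Add(18, Mul(-1, 464)) = Add(18, -464) = -446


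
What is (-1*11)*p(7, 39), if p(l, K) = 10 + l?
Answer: -187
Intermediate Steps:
(-1*11)*p(7, 39) = (-1*11)*(10 + 7) = -11*17 = -187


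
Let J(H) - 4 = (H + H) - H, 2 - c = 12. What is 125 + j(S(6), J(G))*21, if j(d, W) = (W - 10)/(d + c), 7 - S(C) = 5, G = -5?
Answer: 1231/8 ≈ 153.88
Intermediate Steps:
c = -10 (c = 2 - 1*12 = 2 - 12 = -10)
S(C) = 2 (S(C) = 7 - 1*5 = 7 - 5 = 2)
J(H) = 4 + H (J(H) = 4 + ((H + H) - H) = 4 + (2*H - H) = 4 + H)
j(d, W) = (-10 + W)/(-10 + d) (j(d, W) = (W - 10)/(d - 10) = (-10 + W)/(-10 + d))
125 + j(S(6), J(G))*21 = 125 + ((-10 + (4 - 5))/(-10 + 2))*21 = 125 + ((-10 - 1)/(-8))*21 = 125 - ⅛*(-11)*21 = 125 + (11/8)*21 = 125 + 231/8 = 1231/8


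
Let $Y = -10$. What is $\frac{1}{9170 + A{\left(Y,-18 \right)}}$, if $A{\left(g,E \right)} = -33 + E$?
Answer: $\frac{1}{9119} \approx 0.00010966$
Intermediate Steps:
$\frac{1}{9170 + A{\left(Y,-18 \right)}} = \frac{1}{9170 - 51} = \frac{1}{9119}$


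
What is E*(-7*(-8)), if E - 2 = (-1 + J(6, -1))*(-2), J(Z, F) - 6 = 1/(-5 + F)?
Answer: -1288/3 ≈ -429.33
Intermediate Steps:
J(Z, F) = 6 + 1/(-5 + F)
E = -23/3 (E = 2 + (-1 + (-29 + 6*(-1))/(-5 - 1))*(-2) = 2 + (-1 + (-29 - 6)/(-6))*(-2) = 2 + (-1 - ⅙*(-35))*(-2) = 2 + (-1 + 35/6)*(-2) = 2 + (29/6)*(-2) = 2 - 29/3 = -23/3 ≈ -7.6667)
E*(-7*(-8)) = -(-161)*(-8)/3 = -23/3*56 = -1288/3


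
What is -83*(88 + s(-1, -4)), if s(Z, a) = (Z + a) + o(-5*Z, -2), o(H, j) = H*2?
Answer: -7719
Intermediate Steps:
o(H, j) = 2*H
s(Z, a) = a - 9*Z (s(Z, a) = (Z + a) + 2*(-5*Z) = (Z + a) - 10*Z = a - 9*Z)
-83*(88 + s(-1, -4)) = -83*(88 + (-4 - 9*(-1))) = -83*(88 + (-4 + 9)) = -83*(88 + 5) = -83*93 = -7719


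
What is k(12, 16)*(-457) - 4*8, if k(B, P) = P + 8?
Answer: -11000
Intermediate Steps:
k(B, P) = 8 + P
k(12, 16)*(-457) - 4*8 = (8 + 16)*(-457) - 4*8 = 24*(-457) - 32 = -10968 - 32 = -11000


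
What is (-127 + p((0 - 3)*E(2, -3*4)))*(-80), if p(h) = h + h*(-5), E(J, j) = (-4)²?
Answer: -5200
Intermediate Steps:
E(J, j) = 16
p(h) = -4*h (p(h) = h - 5*h = -4*h)
(-127 + p((0 - 3)*E(2, -3*4)))*(-80) = (-127 - 4*(0 - 3)*16)*(-80) = (-127 - (-12)*16)*(-80) = (-127 - 4*(-48))*(-80) = (-127 + 192)*(-80) = 65*(-80) = -5200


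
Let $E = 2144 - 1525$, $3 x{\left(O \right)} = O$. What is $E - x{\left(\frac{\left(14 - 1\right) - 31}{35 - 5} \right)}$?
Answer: $\frac{3096}{5} \approx 619.2$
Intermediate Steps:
$x{\left(O \right)} = \frac{O}{3}$
$E = 619$ ($E = 2144 - 1525 = 619$)
$E - x{\left(\frac{\left(14 - 1\right) - 31}{35 - 5} \right)} = 619 - \frac{\left(\left(14 - 1\right) - 31\right) \frac{1}{35 - 5}}{3} = 619 - \frac{\left(13 - 31\right) \frac{1}{30}}{3} = 619 - \frac{\left(-18\right) \frac{1}{30}}{3} = 619 - \frac{1}{3} \left(- \frac{3}{5}\right) = 619 - - \frac{1}{5} = 619 + \frac{1}{5} = \frac{3096}{5}$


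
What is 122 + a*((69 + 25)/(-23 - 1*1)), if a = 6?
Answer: 197/2 ≈ 98.500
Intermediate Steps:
122 + a*((69 + 25)/(-23 - 1*1)) = 122 + 6*((69 + 25)/(-23 - 1*1)) = 122 + 6*(94/(-23 - 1)) = 122 + 6*(94/(-24)) = 122 + 6*(94*(-1/24)) = 122 + 6*(-47/12) = 122 - 47/2 = 197/2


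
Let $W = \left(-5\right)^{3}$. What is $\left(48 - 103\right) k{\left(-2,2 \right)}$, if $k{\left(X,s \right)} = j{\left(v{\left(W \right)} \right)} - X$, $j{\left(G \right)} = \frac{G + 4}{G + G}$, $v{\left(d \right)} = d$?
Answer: $- \frac{6831}{50} \approx -136.62$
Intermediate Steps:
$W = -125$
$j{\left(G \right)} = \frac{4 + G}{2 G}$
$k{\left(X,s \right)} = \frac{121}{250} - X$ ($k{\left(X,s \right)} = \frac{4 - 125}{2 \left(-125\right)} - X = \frac{1}{2} \left(- \frac{1}{125}\right) \left(-121\right) - X = \frac{121}{250} - X$)
$\left(48 - 103\right) k{\left(-2,2 \right)} = \left(48 - 103\right) \left(\frac{121}{250} - -2\right) = - 55 \left(\frac{121}{250} + 2\right) = \left(-55\right) \frac{621}{250} = - \frac{6831}{50}$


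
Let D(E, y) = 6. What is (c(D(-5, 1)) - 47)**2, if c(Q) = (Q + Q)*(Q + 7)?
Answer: 11881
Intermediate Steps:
c(Q) = 2*Q*(7 + Q) (c(Q) = (2*Q)*(7 + Q) = 2*Q*(7 + Q))
(c(D(-5, 1)) - 47)**2 = (2*6*(7 + 6) - 47)**2 = (2*6*13 - 47)**2 = (156 - 47)**2 = 109**2 = 11881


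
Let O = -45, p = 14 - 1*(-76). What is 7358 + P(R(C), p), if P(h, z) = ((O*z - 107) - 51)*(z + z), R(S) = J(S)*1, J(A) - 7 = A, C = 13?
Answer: -750082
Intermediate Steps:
p = 90 (p = 14 + 76 = 90)
J(A) = 7 + A
R(S) = 7 + S (R(S) = (7 + S)*1 = 7 + S)
P(h, z) = 2*z*(-158 - 45*z) (P(h, z) = ((-45*z - 107) - 51)*(z + z) = ((-107 - 45*z) - 51)*(2*z) = (-158 - 45*z)*(2*z) = 2*z*(-158 - 45*z))
7358 + P(R(C), p) = 7358 - 2*90*(158 + 45*90) = 7358 - 2*90*(158 + 4050) = 7358 - 2*90*4208 = 7358 - 757440 = -750082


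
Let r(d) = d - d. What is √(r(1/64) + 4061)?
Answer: √4061 ≈ 63.726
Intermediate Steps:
r(d) = 0
√(r(1/64) + 4061) = √(0 + 4061) = √4061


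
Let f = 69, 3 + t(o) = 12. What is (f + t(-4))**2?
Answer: 6084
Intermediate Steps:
t(o) = 9 (t(o) = -3 + 12 = 9)
(f + t(-4))**2 = (69 + 9)**2 = 78**2 = 6084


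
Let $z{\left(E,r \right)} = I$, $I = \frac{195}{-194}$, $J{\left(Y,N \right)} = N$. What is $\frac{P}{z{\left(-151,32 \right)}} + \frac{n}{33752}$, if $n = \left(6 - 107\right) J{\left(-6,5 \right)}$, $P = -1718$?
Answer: $\frac{11249173109}{6581640} \approx 1709.2$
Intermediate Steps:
$I = - \frac{195}{194}$ ($I = 195 \left(- \frac{1}{194}\right) = - \frac{195}{194} \approx -1.0052$)
$z{\left(E,r \right)} = - \frac{195}{194}$
$n = -505$ ($n = \left(6 - 107\right) 5 = \left(-101\right) 5 = -505$)
$\frac{P}{z{\left(-151,32 \right)}} + \frac{n}{33752} = - \frac{1718}{- \frac{195}{194}} - \frac{505}{33752} = \left(-1718\right) \left(- \frac{194}{195}\right) - \frac{505}{33752} = \frac{333292}{195} - \frac{505}{33752} = \frac{11249173109}{6581640}$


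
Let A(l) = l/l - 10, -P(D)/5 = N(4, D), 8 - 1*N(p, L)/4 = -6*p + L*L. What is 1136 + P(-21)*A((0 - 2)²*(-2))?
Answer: -72484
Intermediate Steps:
N(p, L) = 32 - 4*L² + 24*p (N(p, L) = 32 - 4*(-6*p + L*L) = 32 - 4*(-6*p + L²) = 32 - 4*(L² - 6*p) = 32 + (-4*L² + 24*p) = 32 - 4*L² + 24*p)
P(D) = -640 + 20*D² (P(D) = -5*(32 - 4*D² + 24*4) = -5*(32 - 4*D² + 96) = -5*(128 - 4*D²) = -640 + 20*D²)
A(l) = -9 (A(l) = 1 - 10 = -9)
1136 + P(-21)*A((0 - 2)²*(-2)) = 1136 + (-640 + 20*(-21)²)*(-9) = 1136 + (-640 + 20*441)*(-9) = 1136 + (-640 + 8820)*(-9) = 1136 + 8180*(-9) = 1136 - 73620 = -72484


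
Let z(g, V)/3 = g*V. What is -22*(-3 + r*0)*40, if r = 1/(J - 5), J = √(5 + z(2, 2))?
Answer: 2640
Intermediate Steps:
z(g, V) = 3*V*g (z(g, V) = 3*(g*V) = 3*(V*g) = 3*V*g)
J = √17 (J = √(5 + 3*2*2) = √(5 + 12) = √17 ≈ 4.1231)
r = 1/(-5 + √17) (r = 1/(√17 - 5) = 1/(-5 + √17) ≈ -1.1404)
-22*(-3 + r*0)*40 = -22*(-3 + (-5/8 - √17/8)*0)*40 = -22*(-3 + 0)*40 = -22*(-3)*40 = 66*40 = 2640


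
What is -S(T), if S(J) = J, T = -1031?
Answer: 1031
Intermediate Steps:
-S(T) = -1*(-1031) = 1031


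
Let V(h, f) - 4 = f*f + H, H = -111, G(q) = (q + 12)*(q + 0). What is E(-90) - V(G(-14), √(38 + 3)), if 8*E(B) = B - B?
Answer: 66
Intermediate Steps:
G(q) = q*(12 + q) (G(q) = (12 + q)*q = q*(12 + q))
E(B) = 0 (E(B) = (B - B)/8 = (⅛)*0 = 0)
V(h, f) = -107 + f² (V(h, f) = 4 + (f*f - 111) = 4 + (f² - 111) = 4 + (-111 + f²) = -107 + f²)
E(-90) - V(G(-14), √(38 + 3)) = 0 - (-107 + (√(38 + 3))²) = 0 - (-107 + (√41)²) = 0 - (-107 + 41) = 0 - 1*(-66) = 0 + 66 = 66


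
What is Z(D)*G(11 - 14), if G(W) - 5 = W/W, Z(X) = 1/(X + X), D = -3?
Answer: -1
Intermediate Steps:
Z(X) = 1/(2*X)
G(W) = 6 (G(W) = 5 + W/W = 5 + 1 = 6)
Z(D)*G(11 - 14) = ((1/2)/(-3))*6 = ((1/2)*(-1/3))*6 = -1/6*6 = -1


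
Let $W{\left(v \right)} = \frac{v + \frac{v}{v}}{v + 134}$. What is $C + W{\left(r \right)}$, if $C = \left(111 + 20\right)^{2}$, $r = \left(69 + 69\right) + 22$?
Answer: $\frac{720785}{42} \approx 17162.0$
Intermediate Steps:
$r = 160$ ($r = 138 + 22 = 160$)
$C = 17161$ ($C = 131^{2} = 17161$)
$W{\left(v \right)} = \frac{1 + v}{134 + v}$ ($W{\left(v \right)} = \frac{v + 1}{134 + v} = \frac{1 + v}{134 + v}$)
$C + W{\left(r \right)} = 17161 + \frac{1 + 160}{134 + 160} = 17161 + \frac{1}{294} \cdot 161 = 17161 + \frac{23}{42} = \frac{720785}{42}$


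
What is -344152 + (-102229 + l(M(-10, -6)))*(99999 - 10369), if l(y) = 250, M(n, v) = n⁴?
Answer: -9140721922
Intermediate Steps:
-344152 + (-102229 + l(M(-10, -6)))*(99999 - 10369) = -344152 + (-102229 + 250)*(99999 - 10369) = -344152 - 101979*89630 = -344152 - 9140377770 = -9140721922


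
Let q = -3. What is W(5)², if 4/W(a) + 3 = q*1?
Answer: 4/9 ≈ 0.44444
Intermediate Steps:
W(a) = -⅔ (W(a) = 4/(-3 - 3*1) = 4/(-3 - 3) = 4/(-6) = 4*(-⅙) = -⅔)
W(5)² = (-⅔)² = 4/9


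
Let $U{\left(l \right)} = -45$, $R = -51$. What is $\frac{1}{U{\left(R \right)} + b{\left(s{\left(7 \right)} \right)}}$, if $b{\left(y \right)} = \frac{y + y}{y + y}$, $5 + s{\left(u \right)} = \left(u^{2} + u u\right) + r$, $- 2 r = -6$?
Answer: $- \frac{1}{44} \approx -0.022727$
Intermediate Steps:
$r = 3$ ($r = \left(- \frac{1}{2}\right) \left(-6\right) = 3$)
$s{\left(u \right)} = -2 + 2 u^{2}$ ($s{\left(u \right)} = -5 + \left(\left(u^{2} + u u\right) + 3\right) = -5 + \left(\left(u^{2} + u^{2}\right) + 3\right) = -5 + \left(2 u^{2} + 3\right) = -5 + \left(3 + 2 u^{2}\right) = -2 + 2 u^{2}$)
$b{\left(y \right)} = 1$ ($b{\left(y \right)} = \frac{2 y}{2 y} = 2 y \frac{1}{2 y} = 1$)
$\frac{1}{U{\left(R \right)} + b{\left(s{\left(7 \right)} \right)}} = \frac{1}{-45 + 1} = \frac{1}{-44} = - \frac{1}{44}$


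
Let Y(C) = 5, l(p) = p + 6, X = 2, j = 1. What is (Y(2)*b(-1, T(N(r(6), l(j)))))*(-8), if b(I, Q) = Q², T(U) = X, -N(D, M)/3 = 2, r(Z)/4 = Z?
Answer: -160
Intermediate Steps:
r(Z) = 4*Z
l(p) = 6 + p
N(D, M) = -6 (N(D, M) = -3*2 = -6)
T(U) = 2
(Y(2)*b(-1, T(N(r(6), l(j)))))*(-8) = (5*2²)*(-8) = (5*4)*(-8) = 20*(-8) = -160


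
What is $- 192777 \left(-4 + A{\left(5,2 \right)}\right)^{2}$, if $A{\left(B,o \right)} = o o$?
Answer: $0$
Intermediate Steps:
$A{\left(B,o \right)} = o^{2}$
$- 192777 \left(-4 + A{\left(5,2 \right)}\right)^{2} = - 192777 \left(-4 + 2^{2}\right)^{2} = - 192777 \left(-4 + 4\right)^{2} = - 192777 \cdot 0^{2} = \left(-192777\right) 0 = 0$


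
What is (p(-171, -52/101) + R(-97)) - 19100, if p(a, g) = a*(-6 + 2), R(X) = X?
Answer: -18513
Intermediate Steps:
p(a, g) = -4*a (p(a, g) = a*(-4) = -4*a)
(p(-171, -52/101) + R(-97)) - 19100 = (-4*(-171) - 97) - 19100 = (684 - 97) - 19100 = 587 - 19100 = -18513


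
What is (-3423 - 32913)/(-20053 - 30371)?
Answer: 1514/2101 ≈ 0.72061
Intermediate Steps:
(-3423 - 32913)/(-20053 - 30371) = -36336/(-50424) = -36336*(-1/50424) = 1514/2101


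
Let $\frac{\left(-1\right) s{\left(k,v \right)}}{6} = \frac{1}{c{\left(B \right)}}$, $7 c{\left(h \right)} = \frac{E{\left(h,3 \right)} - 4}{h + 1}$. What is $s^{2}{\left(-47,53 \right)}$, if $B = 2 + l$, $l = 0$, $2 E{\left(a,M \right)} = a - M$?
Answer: $784$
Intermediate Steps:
$E{\left(a,M \right)} = \frac{a}{2} - \frac{M}{2}$ ($E{\left(a,M \right)} = \frac{a - M}{2} = \frac{a}{2} - \frac{M}{2}$)
$B = 2$ ($B = 2 + 0 = 2$)
$c{\left(h \right)} = \frac{- \frac{11}{2} + \frac{h}{2}}{7 \left(1 + h\right)}$ ($c{\left(h \right)} = \frac{\left(\left(\frac{h}{2} - \frac{3}{2}\right) - 4\right) \frac{1}{h + 1}}{7} = \frac{\left(\left(\frac{h}{2} - \frac{3}{2}\right) - 4\right) \frac{1}{1 + h}}{7} = \frac{\left(\left(- \frac{3}{2} + \frac{h}{2}\right) - 4\right) \frac{1}{1 + h}}{7} = \frac{\left(- \frac{11}{2} + \frac{h}{2}\right) \frac{1}{1 + h}}{7} = \frac{\frac{1}{1 + h} \left(- \frac{11}{2} + \frac{h}{2}\right)}{7} = \frac{- \frac{11}{2} + \frac{h}{2}}{7 \left(1 + h\right)}$)
$s{\left(k,v \right)} = 28$ ($s{\left(k,v \right)} = - \frac{6}{\frac{1}{14} \frac{1}{1 + 2} \left(-11 + 2\right)} = - \frac{6}{\frac{1}{14} \cdot \frac{1}{3} \left(-9\right)} = - \frac{6}{- \frac{3}{14}} = \left(-6\right) \left(- \frac{14}{3}\right) = 28$)
$s^{2}{\left(-47,53 \right)} = 28^{2} = 784$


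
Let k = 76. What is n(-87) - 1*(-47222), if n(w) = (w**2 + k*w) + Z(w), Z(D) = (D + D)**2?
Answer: 78455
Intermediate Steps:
Z(D) = 4*D**2 (Z(D) = (2*D)**2 = 4*D**2)
n(w) = 5*w**2 + 76*w (n(w) = (w**2 + 76*w) + 4*w**2 = 5*w**2 + 76*w)
n(-87) - 1*(-47222) = -87*(76 + 5*(-87)) - 1*(-47222) = -87*(76 - 435) + 47222 = -87*(-359) + 47222 = 31233 + 47222 = 78455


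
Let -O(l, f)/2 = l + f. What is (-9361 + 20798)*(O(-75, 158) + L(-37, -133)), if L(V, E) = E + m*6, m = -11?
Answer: -4174505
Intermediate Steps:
O(l, f) = -2*f - 2*l (O(l, f) = -2*(l + f) = -2*(f + l) = -2*f - 2*l)
L(V, E) = -66 + E (L(V, E) = E - 11*6 = E - 66 = -66 + E)
(-9361 + 20798)*(O(-75, 158) + L(-37, -133)) = (-9361 + 20798)*((-2*158 - 2*(-75)) + (-66 - 133)) = 11437*((-316 + 150) - 199) = 11437*(-166 - 199) = 11437*(-365) = -4174505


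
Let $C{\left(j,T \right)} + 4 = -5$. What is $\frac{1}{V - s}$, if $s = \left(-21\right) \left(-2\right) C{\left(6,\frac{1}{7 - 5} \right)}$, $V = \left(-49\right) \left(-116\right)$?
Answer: $\frac{1}{6062} \approx 0.00016496$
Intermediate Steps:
$C{\left(j,T \right)} = -9$ ($C{\left(j,T \right)} = -4 - 5 = -9$)
$V = 5684$
$s = -378$ ($s = \left(-21\right) \left(-2\right) \left(-9\right) = 42 \left(-9\right) = -378$)
$\frac{1}{V - s} = \frac{1}{5684 - -378} = \frac{1}{5684 + 378} = \frac{1}{6062}$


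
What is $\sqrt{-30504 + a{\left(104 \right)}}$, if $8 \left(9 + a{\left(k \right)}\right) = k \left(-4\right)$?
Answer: $i \sqrt{30565} \approx 174.83 i$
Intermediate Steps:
$a{\left(k \right)} = -9 - \frac{k}{2}$ ($a{\left(k \right)} = -9 + \frac{k \left(-4\right)}{8} = -9 + \frac{\left(-4\right) k}{8} = -9 - \frac{k}{2}$)
$\sqrt{-30504 + a{\left(104 \right)}} = \sqrt{-30504 - 61} = \sqrt{-30565} = i \sqrt{30565}$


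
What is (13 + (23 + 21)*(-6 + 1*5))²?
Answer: 961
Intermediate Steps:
(13 + (23 + 21)*(-6 + 1*5))² = (13 + 44*(-6 + 5))² = (13 + 44*(-1))² = (13 - 44)² = (-31)² = 961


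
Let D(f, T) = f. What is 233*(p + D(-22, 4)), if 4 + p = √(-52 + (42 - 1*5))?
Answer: -6058 + 233*I*√15 ≈ -6058.0 + 902.41*I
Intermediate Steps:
p = -4 + I*√15 (p = -4 + √(-52 + (42 - 1*5)) = -4 + √(-52 + (42 - 5)) = -4 + √(-52 + 37) = -4 + √(-15) = -4 + I*√15 ≈ -4.0 + 3.873*I)
233*(p + D(-22, 4)) = 233*((-4 + I*√15) - 22) = 233*(-26 + I*√15) = -6058 + 233*I*√15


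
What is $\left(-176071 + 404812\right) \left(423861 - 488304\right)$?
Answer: $-14740756263$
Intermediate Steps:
$\left(-176071 + 404812\right) \left(423861 - 488304\right) = 228741 \left(-64443\right) = -14740756263$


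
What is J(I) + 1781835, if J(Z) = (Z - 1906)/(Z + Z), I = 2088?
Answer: 3720471571/2088 ≈ 1.7818e+6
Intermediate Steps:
J(Z) = (-1906 + Z)/(2*Z) (J(Z) = (-1906 + Z)/((2*Z)) = (-1906 + Z)*(1/(2*Z)) = (-1906 + Z)/(2*Z))
J(I) + 1781835 = (½)*(-1906 + 2088)/2088 + 1781835 = (½)*(1/2088)*182 + 1781835 = 91/2088 + 1781835 = 3720471571/2088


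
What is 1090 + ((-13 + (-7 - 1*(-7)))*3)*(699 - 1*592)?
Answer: -3083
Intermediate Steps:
1090 + ((-13 + (-7 - 1*(-7)))*3)*(699 - 1*592) = 1090 + ((-13 + (-7 + 7))*3)*(699 - 592) = 1090 + ((-13 + 0)*3)*107 = 1090 - 13*3*107 = 1090 - 39*107 = 1090 - 4173 = -3083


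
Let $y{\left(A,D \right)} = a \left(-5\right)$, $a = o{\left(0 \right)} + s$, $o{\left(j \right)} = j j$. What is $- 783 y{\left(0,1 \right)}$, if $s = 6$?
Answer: $23490$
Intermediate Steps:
$o{\left(j \right)} = j^{2}$
$a = 6$ ($a = 0^{2} + 6 = 0 + 6 = 6$)
$y{\left(A,D \right)} = -30$ ($y{\left(A,D \right)} = 6 \left(-5\right) = -30$)
$- 783 y{\left(0,1 \right)} = \left(-783\right) \left(-30\right) = 23490$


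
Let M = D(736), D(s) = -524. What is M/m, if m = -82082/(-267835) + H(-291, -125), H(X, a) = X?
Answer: 140345540/77857903 ≈ 1.8026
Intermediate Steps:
m = -77857903/267835 (m = -82082/(-267835) - 291 = -82082*(-1/267835) - 291 = 82082/267835 - 291 = -77857903/267835 ≈ -290.69)
M = -524
M/m = -524/(-77857903/267835) = -524*(-267835/77857903) = 140345540/77857903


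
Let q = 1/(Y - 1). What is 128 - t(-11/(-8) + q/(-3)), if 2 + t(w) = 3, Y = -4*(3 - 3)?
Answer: 127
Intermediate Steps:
Y = 0 (Y = -4*0 = 0)
q = -1 (q = 1/(0 - 1) = 1/(-1) = -1)
t(w) = 1 (t(w) = -2 + 3 = 1)
128 - t(-11/(-8) + q/(-3)) = 128 - 1*1 = 128 - 1 = 127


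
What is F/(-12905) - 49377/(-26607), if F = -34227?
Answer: 515962658/114454445 ≈ 4.5080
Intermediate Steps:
F/(-12905) - 49377/(-26607) = -34227/(-12905) - 49377/(-26607) = -34227*(-1/12905) - 49377*(-1/26607) = 34227/12905 + 16459/8869 = 515962658/114454445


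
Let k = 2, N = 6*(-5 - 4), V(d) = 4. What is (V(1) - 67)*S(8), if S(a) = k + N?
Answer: 3276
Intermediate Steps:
N = -54 (N = 6*(-9) = -54)
S(a) = -52 (S(a) = 2 - 54 = -52)
(V(1) - 67)*S(8) = (4 - 67)*(-52) = -63*(-52) = 3276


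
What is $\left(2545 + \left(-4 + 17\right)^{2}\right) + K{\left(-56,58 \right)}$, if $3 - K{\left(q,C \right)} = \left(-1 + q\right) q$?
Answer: $-475$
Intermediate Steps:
$K{\left(q,C \right)} = 3 - q \left(-1 + q\right)$ ($K{\left(q,C \right)} = 3 - \left(-1 + q\right) q = 3 - q \left(-1 + q\right)$)
$\left(2545 + \left(-4 + 17\right)^{2}\right) + K{\left(-56,58 \right)} = \left(2545 + \left(-4 + 17\right)^{2}\right) - 3189 = \left(2545 + 13^{2}\right) - 3189 = \left(2545 + 169\right) - 3189 = 2714 - 3189 = -475$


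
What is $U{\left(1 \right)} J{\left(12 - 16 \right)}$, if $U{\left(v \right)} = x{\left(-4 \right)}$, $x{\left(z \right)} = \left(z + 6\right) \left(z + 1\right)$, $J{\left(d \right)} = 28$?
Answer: $-168$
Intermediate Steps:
$x{\left(z \right)} = \left(1 + z\right) \left(6 + z\right)$ ($x{\left(z \right)} = \left(6 + z\right) \left(1 + z\right) = \left(1 + z\right) \left(6 + z\right)$)
$U{\left(v \right)} = -6$ ($U{\left(v \right)} = 6 + \left(-4\right)^{2} + 7 \left(-4\right) = 6 + 16 - 28 = -6$)
$U{\left(1 \right)} J{\left(12 - 16 \right)} = \left(-6\right) 28 = -168$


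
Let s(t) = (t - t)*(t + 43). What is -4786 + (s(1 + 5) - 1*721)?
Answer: -5507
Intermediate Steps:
s(t) = 0 (s(t) = 0*(43 + t) = 0)
-4786 + (s(1 + 5) - 1*721) = -4786 + (0 - 1*721) = -4786 + (0 - 721) = -4786 - 721 = -5507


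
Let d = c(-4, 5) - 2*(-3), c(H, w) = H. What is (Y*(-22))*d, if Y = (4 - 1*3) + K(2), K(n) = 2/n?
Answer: -88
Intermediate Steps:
d = 2 (d = -4 - 2*(-3) = -4 + 6 = 2)
Y = 2 (Y = (4 - 1*3) + 2/2 = (4 - 3) + 2*(1/2) = 1 + 1 = 2)
(Y*(-22))*d = (2*(-22))*2 = -44*2 = -88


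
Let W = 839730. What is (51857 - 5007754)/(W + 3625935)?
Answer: -4955897/4465665 ≈ -1.1098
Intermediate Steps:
(51857 - 5007754)/(W + 3625935) = (51857 - 5007754)/(839730 + 3625935) = -4955897/4465665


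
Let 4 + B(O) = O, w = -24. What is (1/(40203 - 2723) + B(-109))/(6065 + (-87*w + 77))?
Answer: -4235239/308460400 ≈ -0.013730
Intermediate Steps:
B(O) = -4 + O
(1/(40203 - 2723) + B(-109))/(6065 + (-87*w + 77)) = (1/(40203 - 2723) + (-4 - 109))/(6065 + (-87*(-24) + 77)) = (1/37480 - 113)/(6065 + (2088 + 77)) = (1/37480 - 113)/(6065 + 2165) = -4235239/37480/8230 = -4235239/37480*1/8230 = -4235239/308460400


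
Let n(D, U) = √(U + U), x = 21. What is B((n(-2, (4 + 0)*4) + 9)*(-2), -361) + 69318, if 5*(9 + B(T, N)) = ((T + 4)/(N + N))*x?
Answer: 125102892/1805 + 84*√2/1805 ≈ 69309.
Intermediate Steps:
n(D, U) = √2*√U (n(D, U) = √(2*U) = √2*√U)
B(T, N) = -9 + 21*(4 + T)/(10*N) (B(T, N) = -9 + (((T + 4)/(N + N))*21)/5 = -9 + (((4 + T)/((2*N)))*21)/5 = -9 + (((4 + T)*(1/(2*N)))*21)/5 = -9 + (((4 + T)/(2*N))*21)/5 = -9 + (21*(4 + T)/(2*N))/5 = -9 + 21*(4 + T)/(10*N))
B((n(-2, (4 + 0)*4) + 9)*(-2), -361) + 69318 = (3/10)*(28 - 30*(-361) + 7*((√2*√((4 + 0)*4) + 9)*(-2)))/(-361) + 69318 = (3/10)*(-1/361)*(28 + 10830 + 7*((√2*√(4*4) + 9)*(-2))) + 69318 = (3/10)*(-1/361)*(28 + 10830 + 7*((√2*√16 + 9)*(-2))) + 69318 = (3/10)*(-1/361)*(28 + 10830 + 7*((√2*4 + 9)*(-2))) + 69318 = (3/10)*(-1/361)*(28 + 10830 + 7*((4*√2 + 9)*(-2))) + 69318 = (3/10)*(-1/361)*(28 + 10830 + 7*((9 + 4*√2)*(-2))) + 69318 = (3/10)*(-1/361)*(28 + 10830 + 7*(-18 - 8*√2)) + 69318 = (3/10)*(-1/361)*(28 + 10830 + (-126 - 56*√2)) + 69318 = (3/10)*(-1/361)*(10732 - 56*√2) + 69318 = (-16098/1805 + 84*√2/1805) + 69318 = 125102892/1805 + 84*√2/1805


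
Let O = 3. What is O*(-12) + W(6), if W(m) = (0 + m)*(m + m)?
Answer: 36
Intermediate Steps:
W(m) = 2*m**2 (W(m) = m*(2*m) = 2*m**2)
O*(-12) + W(6) = 3*(-12) + 2*6**2 = -36 + 2*36 = -36 + 72 = 36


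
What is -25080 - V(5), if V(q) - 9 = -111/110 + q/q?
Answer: -2759789/110 ≈ -25089.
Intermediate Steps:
V(q) = 989/110 (V(q) = 9 + (-111/110 + q/q) = 9 + (-111*1/110 + 1) = 9 + (-111/110 + 1) = 9 - 1/110 = 989/110)
-25080 - V(5) = -25080 - 1*989/110 = -25080 - 989/110 = -2759789/110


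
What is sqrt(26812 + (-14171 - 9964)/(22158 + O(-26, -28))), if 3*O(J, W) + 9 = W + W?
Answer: sqrt(118240275050527)/66409 ≈ 163.74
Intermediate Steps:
O(J, W) = -3 + 2*W/3 (O(J, W) = -3 + (W + W)/3 = -3 + (2*W)/3 = -3 + 2*W/3)
sqrt(26812 + (-14171 - 9964)/(22158 + O(-26, -28))) = sqrt(26812 + (-14171 - 9964)/(22158 + (-3 + (2/3)*(-28)))) = sqrt(26812 - 24135/(22158 + (-3 - 56/3))) = sqrt(26812 - 24135/(22158 - 65/3)) = sqrt(26812 - 24135/66409/3) = sqrt(26812 - 24135*3/66409) = sqrt(26812 - 72405/66409) = sqrt(1780485703/66409) = sqrt(118240275050527)/66409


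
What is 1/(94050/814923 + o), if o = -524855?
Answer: -90547/47524035235 ≈ -1.9053e-6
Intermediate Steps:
1/(94050/814923 + o) = 1/(94050/814923 - 524855) = 1/(94050*(1/814923) - 524855) = 1/(10450/90547 - 524855) = 1/(-47524035235/90547) = -90547/47524035235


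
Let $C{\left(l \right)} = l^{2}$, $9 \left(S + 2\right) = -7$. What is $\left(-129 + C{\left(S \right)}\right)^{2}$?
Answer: $\frac{96510976}{6561} \approx 14710.0$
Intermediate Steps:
$S = - \frac{25}{9}$ ($S = -2 + \frac{1}{9} \left(-7\right) = -2 - \frac{7}{9} = - \frac{25}{9} \approx -2.7778$)
$\left(-129 + C{\left(S \right)}\right)^{2} = \left(-129 + \left(- \frac{25}{9}\right)^{2}\right)^{2} = \left(-129 + \frac{625}{81}\right)^{2} = \left(- \frac{9824}{81}\right)^{2} = \frac{96510976}{6561}$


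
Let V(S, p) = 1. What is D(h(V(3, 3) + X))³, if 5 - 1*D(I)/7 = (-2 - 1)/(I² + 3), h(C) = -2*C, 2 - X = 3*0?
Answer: 98611128/2197 ≈ 44884.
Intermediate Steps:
X = 2 (X = 2 - 3*0 = 2 - 1*0 = 2 + 0 = 2)
D(I) = 35 + 21/(3 + I²) (D(I) = 35 - 7*(-2 - 1)/(I² + 3) = 35 - (-21)/(3 + I²) = 35 + 21/(3 + I²))
D(h(V(3, 3) + X))³ = (7*(18 + 5*(-2*(1 + 2))²)/(3 + (-2*(1 + 2))²))³ = (7*(18 + 5*(-2*3)²)/(3 + (-2*3)²))³ = (7*(18 + 5*(-6)²)/(3 + (-6)²))³ = (7*(18 + 5*36)/(3 + 36))³ = (7*(18 + 180)/39)³ = (7*(1/39)*198)³ = (462/13)³ = 98611128/2197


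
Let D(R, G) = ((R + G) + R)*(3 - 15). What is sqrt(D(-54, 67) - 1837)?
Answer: I*sqrt(1345) ≈ 36.674*I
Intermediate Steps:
D(R, G) = -24*R - 12*G (D(R, G) = ((G + R) + R)*(-12) = (G + 2*R)*(-12) = -24*R - 12*G)
sqrt(D(-54, 67) - 1837) = sqrt((-24*(-54) - 12*67) - 1837) = sqrt((1296 - 804) - 1837) = sqrt(492 - 1837) = sqrt(-1345) = I*sqrt(1345)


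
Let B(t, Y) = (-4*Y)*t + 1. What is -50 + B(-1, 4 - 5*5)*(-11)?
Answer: 863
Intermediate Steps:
B(t, Y) = 1 - 4*Y*t (B(t, Y) = -4*Y*t + 1 = 1 - 4*Y*t)
-50 + B(-1, 4 - 5*5)*(-11) = -50 + (1 - 4*(4 - 5*5)*(-1))*(-11) = -50 + (1 - 4*(4 - 25)*(-1))*(-11) = -50 + (1 - 4*(-21)*(-1))*(-11) = -50 + (1 - 84)*(-11) = -50 - 83*(-11) = -50 + 913 = 863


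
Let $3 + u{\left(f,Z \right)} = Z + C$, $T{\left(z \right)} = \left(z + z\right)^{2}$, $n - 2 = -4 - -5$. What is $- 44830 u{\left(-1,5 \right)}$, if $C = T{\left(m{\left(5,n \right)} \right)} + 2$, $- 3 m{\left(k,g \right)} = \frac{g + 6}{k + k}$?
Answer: $- \frac{977294}{5} \approx -1.9546 \cdot 10^{5}$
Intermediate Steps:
$n = 3$ ($n = 2 - -1 = 2 + \left(-4 + 5\right) = 2 + 1 = 3$)
$m{\left(k,g \right)} = - \frac{6 + g}{6 k}$ ($m{\left(k,g \right)} = - \frac{\left(g + 6\right) \frac{1}{k + k}}{3} = - \frac{\left(6 + g\right) \frac{1}{2 k}}{3} = - \frac{\frac{1}{2} \frac{1}{k} \left(6 + g\right)}{3} = - \frac{6 + g}{6 k}$)
$T{\left(z \right)} = 4 z^{2}$ ($T{\left(z \right)} = \left(2 z\right)^{2} = 4 z^{2}$)
$C = \frac{59}{25}$ ($C = 4 \left(\frac{-6 - 3}{6 \cdot 5}\right)^{2} + 2 = 4 \left(\frac{1}{6} \cdot \frac{1}{5} \left(-6 - 3\right)\right)^{2} + 2 = 4 \left(\frac{1}{6} \cdot \frac{1}{5} \left(-9\right)\right)^{2} + 2 = 4 \left(- \frac{3}{10}\right)^{2} + 2 = 4 \cdot \frac{9}{100} + 2 = \frac{9}{25} + 2 = \frac{59}{25} \approx 2.36$)
$u{\left(f,Z \right)} = - \frac{16}{25} + Z$ ($u{\left(f,Z \right)} = -3 + \left(Z + \frac{59}{25}\right) = -3 + \left(\frac{59}{25} + Z\right) = - \frac{16}{25} + Z$)
$- 44830 u{\left(-1,5 \right)} = - 44830 \left(- \frac{16}{25} + 5\right) = \left(-44830\right) \frac{109}{25} = - \frac{977294}{5}$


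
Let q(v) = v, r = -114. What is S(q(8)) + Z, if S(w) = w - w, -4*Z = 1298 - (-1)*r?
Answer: -296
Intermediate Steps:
Z = -296 (Z = -(1298 - (-1)*(-114))/4 = -(1298 - 1*114)/4 = -(1298 - 114)/4 = -¼*1184 = -296)
S(w) = 0
S(q(8)) + Z = 0 - 296 = -296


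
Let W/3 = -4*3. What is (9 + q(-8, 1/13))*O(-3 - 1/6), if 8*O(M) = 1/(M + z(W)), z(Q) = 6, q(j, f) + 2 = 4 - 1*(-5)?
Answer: 12/17 ≈ 0.70588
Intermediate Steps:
W = -36 (W = 3*(-4*3) = 3*(-12) = -36)
q(j, f) = 7 (q(j, f) = -2 + (4 - 1*(-5)) = -2 + (4 + 5) = -2 + 9 = 7)
O(M) = 1/(8*(6 + M)) (O(M) = 1/(8*(M + 6)) = 1/(8*(6 + M)))
(9 + q(-8, 1/13))*O(-3 - 1/6) = (9 + 7)*(1/(8*(6 + (-3 - 1/6)))) = 16*(1/(8*(6 + (-3 - 1*1/6)))) = 16*(1/(8*(6 + (-3 - 1/6)))) = 16*(1/(8*(6 - 19/6))) = 16*(1/(8*(17/6))) = 16*((1/8)*(6/17)) = 16*(3/68) = 12/17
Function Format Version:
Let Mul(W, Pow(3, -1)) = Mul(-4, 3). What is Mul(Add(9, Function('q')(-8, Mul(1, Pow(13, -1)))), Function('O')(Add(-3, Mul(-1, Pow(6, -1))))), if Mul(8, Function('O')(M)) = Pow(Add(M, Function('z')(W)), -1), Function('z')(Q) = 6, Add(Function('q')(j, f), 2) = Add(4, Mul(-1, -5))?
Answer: Rational(12, 17) ≈ 0.70588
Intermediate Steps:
W = -36 (W = Mul(3, Mul(-4, 3)) = Mul(3, -12) = -36)
Function('q')(j, f) = 7 (Function('q')(j, f) = Add(-2, Add(4, Mul(-1, -5))) = Add(-2, Add(4, 5)) = Add(-2, 9) = 7)
Function('O')(M) = Mul(Rational(1, 8), Pow(Add(6, M), -1)) (Function('O')(M) = Mul(Rational(1, 8), Pow(Add(M, 6), -1)) = Mul(Rational(1, 8), Pow(Add(6, M), -1)))
Mul(Add(9, Function('q')(-8, Mul(1, Pow(13, -1)))), Function('O')(Add(-3, Mul(-1, Pow(6, -1))))) = Mul(Add(9, 7), Mul(Rational(1, 8), Pow(Add(6, Add(-3, Mul(-1, Pow(6, -1)))), -1))) = Mul(16, Mul(Rational(1, 8), Pow(Add(6, Add(-3, Mul(-1, Rational(1, 6)))), -1))) = Mul(16, Mul(Rational(1, 8), Pow(Add(6, Add(-3, Rational(-1, 6))), -1))) = Mul(16, Mul(Rational(1, 8), Pow(Add(6, Rational(-19, 6)), -1))) = Mul(16, Mul(Rational(1, 8), Pow(Rational(17, 6), -1))) = Mul(16, Mul(Rational(1, 8), Rational(6, 17))) = Mul(16, Rational(3, 68)) = Rational(12, 17)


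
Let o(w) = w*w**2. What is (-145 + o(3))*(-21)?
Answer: 2478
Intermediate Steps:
o(w) = w**3
(-145 + o(3))*(-21) = (-145 + 3**3)*(-21) = (-145 + 27)*(-21) = -118*(-21) = 2478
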